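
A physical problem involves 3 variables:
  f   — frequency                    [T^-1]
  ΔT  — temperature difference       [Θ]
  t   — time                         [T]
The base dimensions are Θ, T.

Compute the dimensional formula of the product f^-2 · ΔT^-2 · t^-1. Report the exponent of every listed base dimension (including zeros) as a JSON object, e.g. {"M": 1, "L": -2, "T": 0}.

{"Θ": -2, "T": 1}

Exponent matrix [Θ,T] × [f,ΔT,t]:
  Θ: [ 0  1  0]
  T: [-1  0  1]
  [Θ]: (-2)·0+(-2)·1+(-1)·0 = -2
  [T]: (-2)·-1+(-2)·0+(-1)·1 = 1
⇒ Θ^-2 T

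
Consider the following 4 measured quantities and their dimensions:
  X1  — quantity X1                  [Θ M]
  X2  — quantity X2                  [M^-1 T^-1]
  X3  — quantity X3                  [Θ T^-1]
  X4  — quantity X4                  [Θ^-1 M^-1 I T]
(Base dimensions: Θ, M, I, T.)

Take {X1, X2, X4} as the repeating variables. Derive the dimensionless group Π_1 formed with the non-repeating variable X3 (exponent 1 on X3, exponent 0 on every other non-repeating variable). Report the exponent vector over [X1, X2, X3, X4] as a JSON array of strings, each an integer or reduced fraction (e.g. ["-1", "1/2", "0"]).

Dimensional matrix (Θ×M×I×T by X1×X2×X3×X4):
  Θ: [ 1  0  1 -1]
  M: [ 1 -1  0 -1]
  I: [ 0  0  0  1]
  T: [ 0 -1 -1  1]
RREF → pivots at {X1,X2,X4} ⇒ r = 3
Pivot set = {X1,X2,X4}, free = {X3}
RREF:
  r0: [   1    0    1    0]
  r1: [   0    1    1    0]
  r2: [   0    0    0    1]
  r3: [   0    0    0    0]
Fix exponent of X3 at 1; solve each RREF row for its pivot's exponent:
  r0: exp(X1) + (1)·1 = 0 ⇒ exp(X1) = -1
  r1: exp(X2) + (1)·1 = 0 ⇒ exp(X2) = -1
  r2: exp(X4) + (0)·1 = 0 ⇒ exp(X4) = 0
Π_1 = X1^-1 · X2^-1 · X3

["-1", "-1", "1", "0"]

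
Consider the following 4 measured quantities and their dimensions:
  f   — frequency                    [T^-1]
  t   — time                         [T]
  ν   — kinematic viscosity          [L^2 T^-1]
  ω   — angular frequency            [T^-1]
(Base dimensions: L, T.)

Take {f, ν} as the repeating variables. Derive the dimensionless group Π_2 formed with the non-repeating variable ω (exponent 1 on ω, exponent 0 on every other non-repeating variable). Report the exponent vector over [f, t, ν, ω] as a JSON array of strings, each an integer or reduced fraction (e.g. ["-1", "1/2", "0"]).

Exponent matrix [L,T] × [f,t,ν,ω]:
  L: [ 0  0  2  0]
  T: [-1  1 -1 -1]
Row reduction gives pivot columns f,ν; rank = 2
Repeat: f,ν; free: t,ω
RREF:
  r0: [   1   -1    0    1]
  r1: [   0    0    1    0]
Fix exponent of ω at 1, t at 0; solve each RREF row for its pivot's exponent:
  r0: exp(f) + (1)·1 = 0 ⇒ exp(f) = -1
  r1: exp(ν) + (0)·1 = 0 ⇒ exp(ν) = 0
Π_2 = f^-1 · ω

["-1", "0", "0", "1"]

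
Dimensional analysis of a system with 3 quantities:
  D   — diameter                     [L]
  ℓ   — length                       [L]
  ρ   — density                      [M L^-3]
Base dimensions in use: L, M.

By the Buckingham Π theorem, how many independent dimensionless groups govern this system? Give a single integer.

1

Exponent matrix [L,M] × [D,ℓ,ρ]:
  L: [ 1  1 -3]
  M: [ 0  0  1]
Row reduction gives pivot columns D,ρ; rank = 2
n=3, r=2 ⇒ 1 dimensionless group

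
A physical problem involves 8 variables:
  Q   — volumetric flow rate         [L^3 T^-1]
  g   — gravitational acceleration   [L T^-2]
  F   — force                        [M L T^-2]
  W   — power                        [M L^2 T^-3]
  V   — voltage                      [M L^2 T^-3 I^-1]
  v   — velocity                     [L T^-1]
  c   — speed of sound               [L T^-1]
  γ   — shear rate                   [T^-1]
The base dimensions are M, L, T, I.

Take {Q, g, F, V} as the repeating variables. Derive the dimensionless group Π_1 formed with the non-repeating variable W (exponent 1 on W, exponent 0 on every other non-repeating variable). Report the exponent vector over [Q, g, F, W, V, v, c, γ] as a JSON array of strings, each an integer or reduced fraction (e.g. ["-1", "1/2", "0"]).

["-1/5", "-2/5", "-1", "1", "0", "0", "0", "0"]

Dimensional matrix (M×L×T×I by Q×g×F×W×V×v×c×γ):
  M: [ 0  0  1  1  1  0  0  0]
  L: [ 3  1  1  2  2  1  1  0]
  T: [-1 -2 -2 -3 -3 -1 -1 -1]
  I: [ 0  0  0  0 -1  0  0  0]
RREF → pivots at {Q,g,F,V} ⇒ r = 4
Repeat: Q,g,F,V; free: W,v,c,γ
RREF:
  r0: [   1    0    0  1/5    0  1/5  1/5 -1/5]
  r1: [   0    1    0  2/5    0  2/5  2/5  3/5]
  r2: [   0    0    1    1    0    0    0    0]
  r3: [   0    0    0    0    1    0    0    0]
Fix exponent of W at 1, v at 0, c at 0, γ at 0; solve each RREF row for its pivot's exponent:
  r0: exp(Q) + (1/5)·1 = 0 ⇒ exp(Q) = -1/5
  r1: exp(g) + (2/5)·1 = 0 ⇒ exp(g) = -2/5
  r2: exp(F) + (1)·1 = 0 ⇒ exp(F) = -1
  r3: exp(V) + (0)·1 = 0 ⇒ exp(V) = 0
Π_1 = Q^(-1/5) · g^(-2/5) · F^-1 · W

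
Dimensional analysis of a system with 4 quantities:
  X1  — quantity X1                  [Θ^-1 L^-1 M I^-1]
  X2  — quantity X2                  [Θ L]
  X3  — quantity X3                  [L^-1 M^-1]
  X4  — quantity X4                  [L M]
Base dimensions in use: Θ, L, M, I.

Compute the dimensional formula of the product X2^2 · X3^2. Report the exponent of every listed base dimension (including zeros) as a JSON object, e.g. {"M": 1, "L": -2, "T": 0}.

Write exponents as rows Θ,L,M,I / cols X1,X2,X3,X4:
  Θ: [-1  1  0  0]
  L: [-1  1 -1  1]
  M: [ 1  0 -1  1]
  I: [-1  0  0  0]
  [Θ]: (2)·1+(2)·0 = 2
  [L]: (2)·1+(2)·-1 = 0
  [M]: (2)·0+(2)·-1 = -2
  [I]: (2)·0+(2)·0 = 0
⇒ Θ^2 M^-2

{"Θ": 2, "L": 0, "M": -2, "I": 0}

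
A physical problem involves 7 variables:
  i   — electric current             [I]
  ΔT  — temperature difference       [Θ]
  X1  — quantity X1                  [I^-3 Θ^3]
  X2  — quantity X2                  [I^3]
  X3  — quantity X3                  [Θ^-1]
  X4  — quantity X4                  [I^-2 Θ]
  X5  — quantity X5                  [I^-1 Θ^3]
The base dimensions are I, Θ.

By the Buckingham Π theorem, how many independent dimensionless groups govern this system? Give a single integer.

5

Dimensional matrix (I×Θ by i×ΔT×X1×X2×X3×X4×X5):
  I: [ 1  0 -3  3  0 -2 -1]
  Θ: [ 0  1  3  0 -1  1  3]
RREF → pivots at {i,ΔT} ⇒ r = 2
Π count = n − r = 7 − 2 = 5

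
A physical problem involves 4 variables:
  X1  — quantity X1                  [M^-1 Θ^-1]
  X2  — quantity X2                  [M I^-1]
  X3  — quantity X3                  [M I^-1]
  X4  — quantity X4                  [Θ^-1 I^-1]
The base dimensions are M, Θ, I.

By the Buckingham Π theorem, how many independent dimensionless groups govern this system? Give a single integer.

2

Exponent matrix [M,Θ,I] × [X1,X2,X3,X4]:
  M: [-1  1  1  0]
  Θ: [-1  0  0 -1]
  I: [ 0 -1 -1 -1]
Row reduction gives pivot columns X1,X2; rank = 2
n=4, r=2 ⇒ 2 dimensionless groups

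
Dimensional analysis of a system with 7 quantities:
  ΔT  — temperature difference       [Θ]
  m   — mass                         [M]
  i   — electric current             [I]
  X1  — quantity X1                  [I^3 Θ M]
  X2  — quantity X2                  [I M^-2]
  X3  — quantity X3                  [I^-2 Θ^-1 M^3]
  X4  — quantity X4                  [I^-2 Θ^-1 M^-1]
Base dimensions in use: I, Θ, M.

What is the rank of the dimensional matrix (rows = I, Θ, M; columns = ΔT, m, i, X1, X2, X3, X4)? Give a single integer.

3

Dimensional matrix (I×Θ×M by ΔT×m×i×X1×X2×X3×X4):
  I: [ 0  0  1  3  1 -2 -2]
  Θ: [ 1  0  0  1  0 -1 -1]
  M: [ 0  1  0  1 -2  3 -1]
RREF → pivots at {ΔT,m,i} ⇒ r = 3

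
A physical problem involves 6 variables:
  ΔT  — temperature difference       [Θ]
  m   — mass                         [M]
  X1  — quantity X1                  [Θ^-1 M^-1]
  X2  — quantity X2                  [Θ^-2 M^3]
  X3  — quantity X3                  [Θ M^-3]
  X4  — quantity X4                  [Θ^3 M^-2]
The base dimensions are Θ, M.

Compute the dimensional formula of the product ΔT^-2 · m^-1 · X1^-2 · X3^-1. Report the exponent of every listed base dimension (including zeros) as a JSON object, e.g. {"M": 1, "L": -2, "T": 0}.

Exponent matrix [Θ,M] × [ΔT,m,X1,X2,X3,X4]:
  Θ: [ 1  0 -1 -2  1  3]
  M: [ 0  1 -1  3 -3 -2]
  [Θ]: (-2)·1+(-1)·0+(-2)·-1+(-1)·1 = -1
  [M]: (-2)·0+(-1)·1+(-2)·-1+(-1)·-3 = 4
⇒ Θ^-1 M^4

{"Θ": -1, "M": 4}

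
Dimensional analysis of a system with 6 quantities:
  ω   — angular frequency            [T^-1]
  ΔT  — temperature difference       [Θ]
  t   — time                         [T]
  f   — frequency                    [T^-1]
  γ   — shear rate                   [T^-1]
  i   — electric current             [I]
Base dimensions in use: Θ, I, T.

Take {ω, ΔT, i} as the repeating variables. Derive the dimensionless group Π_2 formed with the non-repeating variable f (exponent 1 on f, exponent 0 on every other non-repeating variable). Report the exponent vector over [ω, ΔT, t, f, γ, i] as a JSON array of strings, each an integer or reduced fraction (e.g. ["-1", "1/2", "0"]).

["-1", "0", "0", "1", "0", "0"]

Write exponents as rows Θ,I,T / cols ω,ΔT,t,f,γ,i:
  Θ: [ 0  1  0  0  0  0]
  I: [ 0  0  0  0  0  1]
  T: [-1  0  1 -1 -1  0]
Echelon form has 3 nonzero rows (pivots: ω,ΔT,i)
Repeat: ω,ΔT,i; free: t,f,γ
RREF:
  r0: [   1    0   -1    1    1    0]
  r1: [   0    1    0    0    0    0]
  r2: [   0    0    0    0    0    1]
Fix exponent of f at 1, t at 0, γ at 0; solve each RREF row for its pivot's exponent:
  r0: exp(ω) + (1)·1 = 0 ⇒ exp(ω) = -1
  r1: exp(ΔT) + (0)·1 = 0 ⇒ exp(ΔT) = 0
  r2: exp(i) + (0)·1 = 0 ⇒ exp(i) = 0
Π_2 = ω^-1 · f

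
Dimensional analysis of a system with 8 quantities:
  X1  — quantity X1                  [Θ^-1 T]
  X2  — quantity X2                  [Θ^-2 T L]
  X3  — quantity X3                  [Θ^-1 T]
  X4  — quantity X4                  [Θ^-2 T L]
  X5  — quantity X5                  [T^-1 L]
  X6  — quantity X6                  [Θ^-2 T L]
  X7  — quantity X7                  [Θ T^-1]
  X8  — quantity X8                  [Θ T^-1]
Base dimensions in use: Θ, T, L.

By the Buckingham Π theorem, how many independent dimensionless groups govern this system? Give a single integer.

6

Dimensional matrix (Θ×T×L by X1×X2×X3×X4×X5×X6×X7×X8):
  Θ: [-1 -2 -1 -2  0 -2  1  1]
  T: [ 1  1  1  1 -1  1 -1 -1]
  L: [ 0  1  0  1  1  1  0  0]
Row reduction gives pivot columns X1,X2; rank = 2
8 vars − rank 2 = 6 Π groups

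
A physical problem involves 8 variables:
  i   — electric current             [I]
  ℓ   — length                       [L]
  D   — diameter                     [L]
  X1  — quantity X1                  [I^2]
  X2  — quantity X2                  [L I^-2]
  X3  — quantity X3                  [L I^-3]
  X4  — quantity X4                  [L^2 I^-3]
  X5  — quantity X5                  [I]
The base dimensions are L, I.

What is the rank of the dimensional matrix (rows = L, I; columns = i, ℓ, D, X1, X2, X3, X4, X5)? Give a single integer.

Write exponents as rows L,I / cols i,ℓ,D,X1,X2,X3,X4,X5:
  L: [ 0  1  1  0  1  1  2  0]
  I: [ 1  0  0  2 -2 -3 -3  1]
Row reduction gives pivot columns i,ℓ; rank = 2

2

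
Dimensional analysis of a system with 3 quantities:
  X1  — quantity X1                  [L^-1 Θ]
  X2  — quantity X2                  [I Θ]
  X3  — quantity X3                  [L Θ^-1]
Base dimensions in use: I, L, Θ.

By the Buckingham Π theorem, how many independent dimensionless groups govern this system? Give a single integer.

1

Dimensional matrix (I×L×Θ by X1×X2×X3):
  I: [ 0  1  0]
  L: [-1  0  1]
  Θ: [ 1  1 -1]
Echelon form has 2 nonzero rows (pivots: X1,X2)
n=3, r=2 ⇒ 1 dimensionless group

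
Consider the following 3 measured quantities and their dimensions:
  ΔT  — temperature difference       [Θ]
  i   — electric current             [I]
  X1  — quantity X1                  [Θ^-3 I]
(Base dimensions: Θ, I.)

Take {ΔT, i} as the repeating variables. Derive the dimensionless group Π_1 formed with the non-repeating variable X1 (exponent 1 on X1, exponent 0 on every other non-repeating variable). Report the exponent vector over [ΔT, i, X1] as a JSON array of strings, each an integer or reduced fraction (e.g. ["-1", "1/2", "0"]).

Dimensional matrix (Θ×I by ΔT×i×X1):
  Θ: [ 1  0 -3]
  I: [ 0  1  1]
RREF → pivots at {ΔT,i} ⇒ r = 2
Repeat: ΔT,i; free: X1
RREF:
  r0: [   1    0   -3]
  r1: [   0    1    1]
Fix exponent of X1 at 1; solve each RREF row for its pivot's exponent:
  r0: exp(ΔT) + (-3)·1 = 0 ⇒ exp(ΔT) = 3
  r1: exp(i) + (1)·1 = 0 ⇒ exp(i) = -1
Π_1 = ΔT^3 · i^-1 · X1

["3", "-1", "1"]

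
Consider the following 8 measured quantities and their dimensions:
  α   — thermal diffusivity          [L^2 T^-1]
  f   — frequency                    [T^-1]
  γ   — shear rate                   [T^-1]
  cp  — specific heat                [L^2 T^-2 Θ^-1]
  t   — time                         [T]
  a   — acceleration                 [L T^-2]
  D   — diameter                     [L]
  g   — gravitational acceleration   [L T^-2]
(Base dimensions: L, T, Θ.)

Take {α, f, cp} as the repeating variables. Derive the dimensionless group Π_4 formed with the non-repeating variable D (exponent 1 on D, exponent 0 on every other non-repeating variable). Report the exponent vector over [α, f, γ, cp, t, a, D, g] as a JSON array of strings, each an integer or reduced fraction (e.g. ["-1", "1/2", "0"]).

["-1/2", "1/2", "0", "0", "0", "0", "1", "0"]

Write exponents as rows L,T,Θ / cols α,f,γ,cp,t,a,D,g:
  L: [ 2  0  0  2  0  1  1  1]
  T: [-1 -1 -1 -2  1 -2  0 -2]
  Θ: [ 0  0  0 -1  0  0  0  0]
Row reduction gives pivot columns α,f,cp; rank = 3
Pivot set = {α,f,cp}, free = {γ,t,a,D,g}
RREF:
  r0: [   1    0    0    0    0  1/2  1/2  1/2]
  r1: [   0    1    1    0   -1  3/2 -1/2  3/2]
  r2: [   0    0    0    1    0    0    0    0]
Fix exponent of D at 1, γ at 0, t at 0, a at 0, g at 0; solve each RREF row for its pivot's exponent:
  r0: exp(α) + (1/2)·1 = 0 ⇒ exp(α) = -1/2
  r1: exp(f) + (-1/2)·1 = 0 ⇒ exp(f) = 1/2
  r2: exp(cp) + (0)·1 = 0 ⇒ exp(cp) = 0
Π_4 = α^(-1/2) · f^(1/2) · D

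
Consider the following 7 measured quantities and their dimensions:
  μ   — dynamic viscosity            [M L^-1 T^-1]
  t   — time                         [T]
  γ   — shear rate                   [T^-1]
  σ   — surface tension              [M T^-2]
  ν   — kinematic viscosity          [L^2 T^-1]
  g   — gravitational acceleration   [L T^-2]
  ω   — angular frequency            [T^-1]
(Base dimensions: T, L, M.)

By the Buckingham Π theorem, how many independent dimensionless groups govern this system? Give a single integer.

Dimensional matrix (T×L×M by μ×t×γ×σ×ν×g×ω):
  T: [-1  1 -1 -2 -1 -2 -1]
  L: [-1  0  0  0  2  1  0]
  M: [ 1  0  0  1  0  0  0]
RREF → pivots at {μ,t,σ} ⇒ r = 3
Π count = n − r = 7 − 3 = 4

4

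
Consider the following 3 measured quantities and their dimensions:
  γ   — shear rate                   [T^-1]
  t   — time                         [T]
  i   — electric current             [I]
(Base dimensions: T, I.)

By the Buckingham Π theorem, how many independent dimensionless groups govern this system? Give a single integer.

1

Exponent matrix [T,I] × [γ,t,i]:
  T: [-1  1  0]
  I: [ 0  0  1]
Row reduction gives pivot columns γ,i; rank = 2
n=3, r=2 ⇒ 1 dimensionless group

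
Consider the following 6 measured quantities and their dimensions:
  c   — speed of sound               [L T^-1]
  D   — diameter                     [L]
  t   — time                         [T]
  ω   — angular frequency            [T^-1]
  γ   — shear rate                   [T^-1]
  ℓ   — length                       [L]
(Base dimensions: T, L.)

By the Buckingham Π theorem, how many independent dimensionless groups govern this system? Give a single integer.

4

Exponent matrix [T,L] × [c,D,t,ω,γ,ℓ]:
  T: [-1  0  1 -1 -1  0]
  L: [ 1  1  0  0  0  1]
Echelon form has 2 nonzero rows (pivots: c,D)
Π count = n − r = 6 − 2 = 4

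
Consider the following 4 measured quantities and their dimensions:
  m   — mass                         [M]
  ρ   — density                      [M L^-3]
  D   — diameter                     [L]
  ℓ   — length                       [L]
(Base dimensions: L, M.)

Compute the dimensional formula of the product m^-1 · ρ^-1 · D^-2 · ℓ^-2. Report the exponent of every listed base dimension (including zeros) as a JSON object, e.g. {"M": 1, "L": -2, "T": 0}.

Exponent matrix [L,M] × [m,ρ,D,ℓ]:
  L: [ 0 -3  1  1]
  M: [ 1  1  0  0]
  [L]: (-1)·0+(-1)·-3+(-2)·1+(-2)·1 = -1
  [M]: (-1)·1+(-1)·1+(-2)·0+(-2)·0 = -2
⇒ L^-1 M^-2

{"L": -1, "M": -2}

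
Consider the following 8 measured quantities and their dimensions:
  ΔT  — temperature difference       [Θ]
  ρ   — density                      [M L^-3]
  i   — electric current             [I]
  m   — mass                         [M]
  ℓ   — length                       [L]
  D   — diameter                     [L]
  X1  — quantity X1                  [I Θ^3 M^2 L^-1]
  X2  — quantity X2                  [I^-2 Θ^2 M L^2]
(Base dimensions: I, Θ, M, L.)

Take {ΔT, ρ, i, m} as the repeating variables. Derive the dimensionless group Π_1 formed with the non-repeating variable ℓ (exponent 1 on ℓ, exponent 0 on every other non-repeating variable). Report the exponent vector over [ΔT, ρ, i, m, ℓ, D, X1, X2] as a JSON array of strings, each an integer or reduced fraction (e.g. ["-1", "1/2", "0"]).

["0", "1/3", "0", "-1/3", "1", "0", "0", "0"]

Write exponents as rows I,Θ,M,L / cols ΔT,ρ,i,m,ℓ,D,X1,X2:
  I: [ 0  0  1  0  0  0  1 -2]
  Θ: [ 1  0  0  0  0  0  3  2]
  M: [ 0  1  0  1  0  0  2  1]
  L: [ 0 -3  0  0  1  1 -1  2]
Row reduction gives pivot columns ΔT,ρ,i,m; rank = 4
Repeat: ΔT,ρ,i,m; free: ℓ,D,X1,X2
RREF:
  r0: [   1    0    0    0    0    0    3    2]
  r1: [   0    1    0    0 -1/3 -1/3  1/3 -2/3]
  r2: [   0    0    1    0    0    0    1   -2]
  r3: [   0    0    0    1  1/3  1/3  5/3  5/3]
Fix exponent of ℓ at 1, D at 0, X1 at 0, X2 at 0; solve each RREF row for its pivot's exponent:
  r0: exp(ΔT) + (0)·1 = 0 ⇒ exp(ΔT) = 0
  r1: exp(ρ) + (-1/3)·1 = 0 ⇒ exp(ρ) = 1/3
  r2: exp(i) + (0)·1 = 0 ⇒ exp(i) = 0
  r3: exp(m) + (1/3)·1 = 0 ⇒ exp(m) = -1/3
Π_1 = ρ^(1/3) · m^(-1/3) · ℓ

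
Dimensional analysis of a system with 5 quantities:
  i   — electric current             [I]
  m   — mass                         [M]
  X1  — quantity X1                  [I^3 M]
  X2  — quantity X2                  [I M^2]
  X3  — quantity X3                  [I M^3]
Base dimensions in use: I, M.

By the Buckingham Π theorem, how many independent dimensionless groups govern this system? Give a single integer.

3

Exponent matrix [I,M] × [i,m,X1,X2,X3]:
  I: [ 1  0  3  1  1]
  M: [ 0  1  1  2  3]
Echelon form has 2 nonzero rows (pivots: i,m)
n=5, r=2 ⇒ 3 dimensionless groups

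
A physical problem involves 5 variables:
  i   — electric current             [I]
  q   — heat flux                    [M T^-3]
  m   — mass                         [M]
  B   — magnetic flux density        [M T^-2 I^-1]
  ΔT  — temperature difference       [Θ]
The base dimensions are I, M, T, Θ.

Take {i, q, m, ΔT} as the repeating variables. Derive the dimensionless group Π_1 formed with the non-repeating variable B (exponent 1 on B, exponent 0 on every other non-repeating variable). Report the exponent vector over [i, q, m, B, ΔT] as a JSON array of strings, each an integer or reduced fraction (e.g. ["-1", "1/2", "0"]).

["1", "-2/3", "-1/3", "1", "0"]

Exponent matrix [I,M,T,Θ] × [i,q,m,B,ΔT]:
  I: [ 1  0  0 -1  0]
  M: [ 0  1  1  1  0]
  T: [ 0 -3  0 -2  0]
  Θ: [ 0  0  0  0  1]
Echelon form has 4 nonzero rows (pivots: i,q,m,ΔT)
Pivot set = {i,q,m,ΔT}, free = {B}
RREF:
  r0: [   1    0    0   -1    0]
  r1: [   0    1    0  2/3    0]
  r2: [   0    0    1  1/3    0]
  r3: [   0    0    0    0    1]
Fix exponent of B at 1; solve each RREF row for its pivot's exponent:
  r0: exp(i) + (-1)·1 = 0 ⇒ exp(i) = 1
  r1: exp(q) + (2/3)·1 = 0 ⇒ exp(q) = -2/3
  r2: exp(m) + (1/3)·1 = 0 ⇒ exp(m) = -1/3
  r3: exp(ΔT) + (0)·1 = 0 ⇒ exp(ΔT) = 0
Π_1 = i · q^(-2/3) · m^(-1/3) · B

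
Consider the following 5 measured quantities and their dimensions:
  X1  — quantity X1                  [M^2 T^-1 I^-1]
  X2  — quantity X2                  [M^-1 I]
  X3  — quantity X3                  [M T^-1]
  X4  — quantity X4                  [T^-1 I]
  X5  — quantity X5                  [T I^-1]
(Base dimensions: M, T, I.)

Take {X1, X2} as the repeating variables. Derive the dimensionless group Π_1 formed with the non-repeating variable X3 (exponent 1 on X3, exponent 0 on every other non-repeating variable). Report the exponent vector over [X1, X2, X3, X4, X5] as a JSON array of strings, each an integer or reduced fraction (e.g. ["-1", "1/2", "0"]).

Dimensional matrix (M×T×I by X1×X2×X3×X4×X5):
  M: [ 2 -1  1  0  0]
  T: [-1  0 -1 -1  1]
  I: [-1  1  0  1 -1]
RREF → pivots at {X1,X2} ⇒ r = 2
Pivot set = {X1,X2}, free = {X3,X4,X5}
RREF:
  r0: [   1    0    1    1   -1]
  r1: [   0    1    1    2   -2]
  r2: [   0    0    0    0    0]
Fix exponent of X3 at 1, X4 at 0, X5 at 0; solve each RREF row for its pivot's exponent:
  r0: exp(X1) + (1)·1 = 0 ⇒ exp(X1) = -1
  r1: exp(X2) + (1)·1 = 0 ⇒ exp(X2) = -1
Π_1 = X1^-1 · X2^-1 · X3

["-1", "-1", "1", "0", "0"]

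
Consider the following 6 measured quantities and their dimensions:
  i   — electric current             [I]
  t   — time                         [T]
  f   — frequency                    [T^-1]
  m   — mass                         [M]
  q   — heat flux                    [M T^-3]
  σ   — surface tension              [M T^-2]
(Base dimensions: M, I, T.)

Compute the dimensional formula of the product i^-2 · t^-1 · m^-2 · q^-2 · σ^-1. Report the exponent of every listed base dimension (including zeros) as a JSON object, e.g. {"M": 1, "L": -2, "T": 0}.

{"M": -5, "I": -2, "T": 7}

Write exponents as rows M,I,T / cols i,t,f,m,q,σ:
  M: [ 0  0  0  1  1  1]
  I: [ 1  0  0  0  0  0]
  T: [ 0  1 -1  0 -3 -2]
  [M]: (-2)·0+(-1)·0+(-2)·1+(-2)·1+(-1)·1 = -5
  [I]: (-2)·1+(-1)·0+(-2)·0+(-2)·0+(-1)·0 = -2
  [T]: (-2)·0+(-1)·1+(-2)·0+(-2)·-3+(-1)·-2 = 7
⇒ M^-5 I^-2 T^7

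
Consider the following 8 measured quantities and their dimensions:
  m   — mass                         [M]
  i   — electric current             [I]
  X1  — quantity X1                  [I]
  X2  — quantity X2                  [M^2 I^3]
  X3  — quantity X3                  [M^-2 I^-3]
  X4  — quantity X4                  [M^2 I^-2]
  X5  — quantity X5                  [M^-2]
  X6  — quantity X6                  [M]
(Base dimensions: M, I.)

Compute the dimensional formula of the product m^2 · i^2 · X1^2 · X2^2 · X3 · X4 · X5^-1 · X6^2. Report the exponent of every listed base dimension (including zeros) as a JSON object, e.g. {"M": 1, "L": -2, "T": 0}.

Write exponents as rows M,I / cols m,i,X1,X2,X3,X4,X5,X6:
  M: [ 1  0  0  2 -2  2 -2  1]
  I: [ 0  1  1  3 -3 -2  0  0]
  [M]: (2)·1+(2)·0+(2)·0+(2)·2+(1)·-2+(1)·2+(-1)·-2+(2)·1 = 10
  [I]: (2)·0+(2)·1+(2)·1+(2)·3+(1)·-3+(1)·-2+(-1)·0+(2)·0 = 5
⇒ M^10 I^5

{"M": 10, "I": 5}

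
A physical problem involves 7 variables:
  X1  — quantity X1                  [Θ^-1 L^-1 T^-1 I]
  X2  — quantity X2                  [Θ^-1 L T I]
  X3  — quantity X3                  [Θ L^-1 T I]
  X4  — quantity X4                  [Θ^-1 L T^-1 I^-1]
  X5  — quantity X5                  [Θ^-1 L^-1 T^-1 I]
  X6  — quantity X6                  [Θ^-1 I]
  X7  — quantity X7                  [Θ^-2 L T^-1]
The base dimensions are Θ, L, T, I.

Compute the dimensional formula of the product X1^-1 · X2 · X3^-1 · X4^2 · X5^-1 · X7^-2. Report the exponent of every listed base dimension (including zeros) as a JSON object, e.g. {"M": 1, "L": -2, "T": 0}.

Dimensional matrix (Θ×L×T×I by X1×X2×X3×X4×X5×X6×X7):
  Θ: [-1 -1  1 -1 -1 -1 -2]
  L: [-1  1 -1  1 -1  0  1]
  T: [-1  1  1 -1 -1  0 -1]
  I: [ 1  1  1 -1  1  1  0]
  [Θ]: (-1)·-1+(1)·-1+(-1)·1+(2)·-1+(-1)·-1+(-2)·-2 = 2
  [L]: (-1)·-1+(1)·1+(-1)·-1+(2)·1+(-1)·-1+(-2)·1 = 4
  [T]: (-1)·-1+(1)·1+(-1)·1+(2)·-1+(-1)·-1+(-2)·-1 = 2
  [I]: (-1)·1+(1)·1+(-1)·1+(2)·-1+(-1)·1+(-2)·0 = -4
⇒ Θ^2 L^4 T^2 I^-4

{"Θ": 2, "L": 4, "T": 2, "I": -4}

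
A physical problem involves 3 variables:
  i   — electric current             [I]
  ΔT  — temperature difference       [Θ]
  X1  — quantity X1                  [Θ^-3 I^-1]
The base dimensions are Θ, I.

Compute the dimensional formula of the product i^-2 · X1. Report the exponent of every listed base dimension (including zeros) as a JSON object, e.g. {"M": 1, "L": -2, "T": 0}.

Exponent matrix [Θ,I] × [i,ΔT,X1]:
  Θ: [ 0  1 -3]
  I: [ 1  0 -1]
  [Θ]: (-2)·0+(1)·-3 = -3
  [I]: (-2)·1+(1)·-1 = -3
⇒ Θ^-3 I^-3

{"Θ": -3, "I": -3}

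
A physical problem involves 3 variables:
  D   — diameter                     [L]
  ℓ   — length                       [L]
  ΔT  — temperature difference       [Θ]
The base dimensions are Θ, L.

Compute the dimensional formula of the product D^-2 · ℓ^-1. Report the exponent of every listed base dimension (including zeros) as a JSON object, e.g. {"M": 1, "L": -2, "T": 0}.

Dimensional matrix (Θ×L by D×ℓ×ΔT):
  Θ: [ 0  0  1]
  L: [ 1  1  0]
  [Θ]: (-2)·0+(-1)·0 = 0
  [L]: (-2)·1+(-1)·1 = -3
⇒ L^-3

{"Θ": 0, "L": -3}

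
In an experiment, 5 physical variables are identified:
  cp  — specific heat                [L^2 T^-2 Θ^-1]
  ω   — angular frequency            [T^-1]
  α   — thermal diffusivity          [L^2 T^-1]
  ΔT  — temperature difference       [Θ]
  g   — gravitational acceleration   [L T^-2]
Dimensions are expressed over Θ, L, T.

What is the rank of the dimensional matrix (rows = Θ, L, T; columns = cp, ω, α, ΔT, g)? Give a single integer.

Exponent matrix [Θ,L,T] × [cp,ω,α,ΔT,g]:
  Θ: [-1  0  0  1  0]
  L: [ 2  0  2  0  1]
  T: [-2 -1 -1  0 -2]
Echelon form has 3 nonzero rows (pivots: cp,ω,α)

3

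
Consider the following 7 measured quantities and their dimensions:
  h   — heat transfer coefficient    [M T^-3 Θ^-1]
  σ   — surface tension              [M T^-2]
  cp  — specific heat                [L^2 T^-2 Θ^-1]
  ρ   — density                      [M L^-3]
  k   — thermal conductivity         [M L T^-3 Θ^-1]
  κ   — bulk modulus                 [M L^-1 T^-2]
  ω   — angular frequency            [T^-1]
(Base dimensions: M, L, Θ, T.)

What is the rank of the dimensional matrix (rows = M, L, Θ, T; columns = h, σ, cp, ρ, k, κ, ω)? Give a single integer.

4

Dimensional matrix (M×L×Θ×T by h×σ×cp×ρ×k×κ×ω):
  M: [ 1  1  0  1  1  1  0]
  L: [ 0  0  2 -3  1 -1  0]
  Θ: [-1  0 -1  0 -1  0  0]
  T: [-3 -2 -2  0 -3 -2 -1]
Row reduction gives pivot columns h,σ,cp,ρ; rank = 4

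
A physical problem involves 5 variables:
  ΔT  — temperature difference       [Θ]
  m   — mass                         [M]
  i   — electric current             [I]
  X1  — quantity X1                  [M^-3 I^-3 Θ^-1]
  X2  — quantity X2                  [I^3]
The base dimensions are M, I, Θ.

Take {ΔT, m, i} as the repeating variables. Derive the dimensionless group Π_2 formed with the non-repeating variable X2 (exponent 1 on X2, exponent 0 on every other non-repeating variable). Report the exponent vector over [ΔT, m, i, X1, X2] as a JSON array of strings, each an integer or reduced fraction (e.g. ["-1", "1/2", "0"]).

["0", "0", "-3", "0", "1"]

Exponent matrix [M,I,Θ] × [ΔT,m,i,X1,X2]:
  M: [ 0  1  0 -3  0]
  I: [ 0  0  1 -3  3]
  Θ: [ 1  0  0 -1  0]
RREF → pivots at {ΔT,m,i} ⇒ r = 3
Pivot set = {ΔT,m,i}, free = {X1,X2}
RREF:
  r0: [   1    0    0   -1    0]
  r1: [   0    1    0   -3    0]
  r2: [   0    0    1   -3    3]
Fix exponent of X2 at 1, X1 at 0; solve each RREF row for its pivot's exponent:
  r0: exp(ΔT) + (0)·1 = 0 ⇒ exp(ΔT) = 0
  r1: exp(m) + (0)·1 = 0 ⇒ exp(m) = 0
  r2: exp(i) + (3)·1 = 0 ⇒ exp(i) = -3
Π_2 = i^-3 · X2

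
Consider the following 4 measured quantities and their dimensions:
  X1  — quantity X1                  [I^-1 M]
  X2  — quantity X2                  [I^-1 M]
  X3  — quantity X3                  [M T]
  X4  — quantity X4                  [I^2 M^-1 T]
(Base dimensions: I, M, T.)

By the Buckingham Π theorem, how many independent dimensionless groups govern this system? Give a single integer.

Dimensional matrix (I×M×T by X1×X2×X3×X4):
  I: [-1 -1  0  2]
  M: [ 1  1  1 -1]
  T: [ 0  0  1  1]
RREF → pivots at {X1,X3} ⇒ r = 2
4 vars − rank 2 = 2 Π groups

2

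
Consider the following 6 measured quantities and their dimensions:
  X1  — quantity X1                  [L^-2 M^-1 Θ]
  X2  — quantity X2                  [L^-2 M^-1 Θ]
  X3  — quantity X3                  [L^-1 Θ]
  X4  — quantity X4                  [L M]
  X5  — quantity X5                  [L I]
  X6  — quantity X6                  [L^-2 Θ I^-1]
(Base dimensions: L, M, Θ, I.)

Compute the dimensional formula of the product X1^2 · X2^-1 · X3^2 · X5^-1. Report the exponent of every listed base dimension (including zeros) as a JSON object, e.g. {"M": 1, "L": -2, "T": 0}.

{"L": -5, "M": -1, "Θ": 3, "I": -1}

Write exponents as rows L,M,Θ,I / cols X1,X2,X3,X4,X5,X6:
  L: [-2 -2 -1  1  1 -2]
  M: [-1 -1  0  1  0  0]
  Θ: [ 1  1  1  0  0  1]
  I: [ 0  0  0  0  1 -1]
  [L]: (2)·-2+(-1)·-2+(2)·-1+(-1)·1 = -5
  [M]: (2)·-1+(-1)·-1+(2)·0+(-1)·0 = -1
  [Θ]: (2)·1+(-1)·1+(2)·1+(-1)·0 = 3
  [I]: (2)·0+(-1)·0+(2)·0+(-1)·1 = -1
⇒ L^-5 M^-1 Θ^3 I^-1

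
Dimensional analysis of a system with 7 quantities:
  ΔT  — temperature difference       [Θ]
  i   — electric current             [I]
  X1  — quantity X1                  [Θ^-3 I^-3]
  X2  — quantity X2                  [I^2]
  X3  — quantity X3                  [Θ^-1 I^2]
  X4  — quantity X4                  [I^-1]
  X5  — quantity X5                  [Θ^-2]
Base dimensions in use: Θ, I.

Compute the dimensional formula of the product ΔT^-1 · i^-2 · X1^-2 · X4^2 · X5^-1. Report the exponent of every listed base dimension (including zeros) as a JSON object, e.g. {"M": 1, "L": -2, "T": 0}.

Dimensional matrix (Θ×I by ΔT×i×X1×X2×X3×X4×X5):
  Θ: [ 1  0 -3  0 -1  0 -2]
  I: [ 0  1 -3  2  2 -1  0]
  [Θ]: (-1)·1+(-2)·0+(-2)·-3+(2)·0+(-1)·-2 = 7
  [I]: (-1)·0+(-2)·1+(-2)·-3+(2)·-1+(-1)·0 = 2
⇒ Θ^7 I^2

{"Θ": 7, "I": 2}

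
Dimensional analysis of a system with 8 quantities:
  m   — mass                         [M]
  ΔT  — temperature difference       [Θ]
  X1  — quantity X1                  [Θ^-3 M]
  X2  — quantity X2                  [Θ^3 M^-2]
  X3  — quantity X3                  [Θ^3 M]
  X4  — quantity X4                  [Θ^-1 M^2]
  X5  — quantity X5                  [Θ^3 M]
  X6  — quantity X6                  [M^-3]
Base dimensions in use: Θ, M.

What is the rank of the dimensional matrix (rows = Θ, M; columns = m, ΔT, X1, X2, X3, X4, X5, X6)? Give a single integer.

Dimensional matrix (Θ×M by m×ΔT×X1×X2×X3×X4×X5×X6):
  Θ: [ 0  1 -3  3  3 -1  3  0]
  M: [ 1  0  1 -2  1  2  1 -3]
Row reduction gives pivot columns m,ΔT; rank = 2

2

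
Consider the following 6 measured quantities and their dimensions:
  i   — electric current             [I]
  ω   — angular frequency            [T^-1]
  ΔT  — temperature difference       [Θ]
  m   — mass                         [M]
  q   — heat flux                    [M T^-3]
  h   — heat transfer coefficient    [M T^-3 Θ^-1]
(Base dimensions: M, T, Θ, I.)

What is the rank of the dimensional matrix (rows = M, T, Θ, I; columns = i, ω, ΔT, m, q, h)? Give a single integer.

Write exponents as rows M,T,Θ,I / cols i,ω,ΔT,m,q,h:
  M: [ 0  0  0  1  1  1]
  T: [ 0 -1  0  0 -3 -3]
  Θ: [ 0  0  1  0  0 -1]
  I: [ 1  0  0  0  0  0]
RREF → pivots at {i,ω,ΔT,m} ⇒ r = 4

4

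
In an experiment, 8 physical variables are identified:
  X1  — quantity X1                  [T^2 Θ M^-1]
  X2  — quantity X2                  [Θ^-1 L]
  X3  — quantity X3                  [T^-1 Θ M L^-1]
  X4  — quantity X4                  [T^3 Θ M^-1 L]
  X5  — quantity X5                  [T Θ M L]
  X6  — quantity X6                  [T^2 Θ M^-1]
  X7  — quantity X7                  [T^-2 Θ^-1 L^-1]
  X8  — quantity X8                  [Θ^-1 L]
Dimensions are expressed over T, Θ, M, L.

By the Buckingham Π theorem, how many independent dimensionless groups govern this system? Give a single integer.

Exponent matrix [T,Θ,M,L] × [X1,X2,X3,X4,X5,X6,X7,X8]:
  T: [ 2  0 -1  3  1  2 -2  0]
  Θ: [ 1 -1  1  1  1  1 -1 -1]
  M: [-1  0  1 -1  1 -1  0  0]
  L: [ 0  1 -1  1  1  0 -1  1]
RREF → pivots at {X1,X2,X3} ⇒ r = 3
Π count = n − r = 8 − 3 = 5

5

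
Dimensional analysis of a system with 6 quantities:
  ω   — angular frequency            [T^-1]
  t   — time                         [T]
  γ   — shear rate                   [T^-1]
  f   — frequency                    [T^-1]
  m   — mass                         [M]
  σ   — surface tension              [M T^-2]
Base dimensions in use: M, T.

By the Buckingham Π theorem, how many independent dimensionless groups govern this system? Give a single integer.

4

Exponent matrix [M,T] × [ω,t,γ,f,m,σ]:
  M: [ 0  0  0  0  1  1]
  T: [-1  1 -1 -1  0 -2]
Echelon form has 2 nonzero rows (pivots: ω,m)
Π count = n − r = 6 − 2 = 4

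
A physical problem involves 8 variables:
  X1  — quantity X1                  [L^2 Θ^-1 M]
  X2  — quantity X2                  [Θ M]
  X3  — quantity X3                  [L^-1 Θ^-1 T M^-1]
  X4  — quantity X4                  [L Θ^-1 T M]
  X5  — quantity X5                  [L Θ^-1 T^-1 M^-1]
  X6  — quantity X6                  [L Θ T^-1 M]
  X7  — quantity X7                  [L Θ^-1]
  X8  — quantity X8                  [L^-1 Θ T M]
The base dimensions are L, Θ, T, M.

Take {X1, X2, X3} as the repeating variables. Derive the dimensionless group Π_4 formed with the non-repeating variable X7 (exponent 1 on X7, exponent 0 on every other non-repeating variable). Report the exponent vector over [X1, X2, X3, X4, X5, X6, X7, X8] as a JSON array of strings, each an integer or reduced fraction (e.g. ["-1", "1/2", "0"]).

Write exponents as rows L,Θ,T,M / cols X1,X2,X3,X4,X5,X6,X7,X8:
  L: [ 2  0 -1  1  1  1  1 -1]
  Θ: [-1  1 -1 -1 -1  1 -1  1]
  T: [ 0  0  1  1 -1 -1  0  1]
  M: [ 1  1 -1  1 -1  1  0  1]
Row reduction gives pivot columns X1,X2,X3; rank = 3
Pivot set = {X1,X2,X3}, free = {X4,X5,X6,X7,X8}
RREF:
  r0: [   1    0    0    1    0    0  1/2    0]
  r1: [   0    1    0    1   -2    0 -1/2    2]
  r2: [   0    0    1    1   -1   -1    0    1]
  r3: [   0    0    0    0    0    0    0    0]
Fix exponent of X7 at 1, X4 at 0, X5 at 0, X6 at 0, X8 at 0; solve each RREF row for its pivot's exponent:
  r0: exp(X1) + (1/2)·1 = 0 ⇒ exp(X1) = -1/2
  r1: exp(X2) + (-1/2)·1 = 0 ⇒ exp(X2) = 1/2
  r2: exp(X3) + (0)·1 = 0 ⇒ exp(X3) = 0
Π_4 = X1^(-1/2) · X2^(1/2) · X7

["-1/2", "1/2", "0", "0", "0", "0", "1", "0"]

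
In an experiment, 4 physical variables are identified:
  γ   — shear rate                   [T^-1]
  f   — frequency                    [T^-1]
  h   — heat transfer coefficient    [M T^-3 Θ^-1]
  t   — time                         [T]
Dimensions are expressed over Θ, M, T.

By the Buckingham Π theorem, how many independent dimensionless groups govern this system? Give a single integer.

Write exponents as rows Θ,M,T / cols γ,f,h,t:
  Θ: [ 0  0 -1  0]
  M: [ 0  0  1  0]
  T: [-1 -1 -3  1]
RREF → pivots at {γ,h} ⇒ r = 2
Π count = n − r = 4 − 2 = 2

2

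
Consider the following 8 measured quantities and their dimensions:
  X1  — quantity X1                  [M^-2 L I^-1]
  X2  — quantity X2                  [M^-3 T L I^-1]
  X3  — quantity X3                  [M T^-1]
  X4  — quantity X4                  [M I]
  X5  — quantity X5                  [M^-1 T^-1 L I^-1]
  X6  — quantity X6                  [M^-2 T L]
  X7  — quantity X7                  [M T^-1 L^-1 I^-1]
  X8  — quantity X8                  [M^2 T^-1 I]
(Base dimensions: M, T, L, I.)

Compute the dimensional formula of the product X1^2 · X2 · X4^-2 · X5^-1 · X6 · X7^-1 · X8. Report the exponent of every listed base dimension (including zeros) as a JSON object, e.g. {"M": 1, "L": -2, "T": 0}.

Write exponents as rows M,T,L,I / cols X1,X2,X3,X4,X5,X6,X7,X8:
  M: [-2 -3  1  1 -1 -2  1  2]
  T: [ 0  1 -1  0 -1  1 -1 -1]
  L: [ 1  1  0  0  1  1 -1  0]
  I: [-1 -1  0  1 -1  0 -1  1]
  [M]: (2)·-2+(1)·-3+(-2)·1+(-1)·-1+(1)·-2+(-1)·1+(1)·2 = -9
  [T]: (2)·0+(1)·1+(-2)·0+(-1)·-1+(1)·1+(-1)·-1+(1)·-1 = 3
  [L]: (2)·1+(1)·1+(-2)·0+(-1)·1+(1)·1+(-1)·-1+(1)·0 = 4
  [I]: (2)·-1+(1)·-1+(-2)·1+(-1)·-1+(1)·0+(-1)·-1+(1)·1 = -2
⇒ M^-9 T^3 L^4 I^-2

{"M": -9, "T": 3, "L": 4, "I": -2}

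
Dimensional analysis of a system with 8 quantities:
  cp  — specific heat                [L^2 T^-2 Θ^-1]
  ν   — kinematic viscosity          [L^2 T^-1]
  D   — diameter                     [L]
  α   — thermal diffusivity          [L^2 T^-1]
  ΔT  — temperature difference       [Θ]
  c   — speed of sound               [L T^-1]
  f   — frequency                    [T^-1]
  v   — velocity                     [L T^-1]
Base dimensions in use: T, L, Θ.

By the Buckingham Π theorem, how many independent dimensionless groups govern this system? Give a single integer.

Write exponents as rows T,L,Θ / cols cp,ν,D,α,ΔT,c,f,v:
  T: [-2 -1  0 -1  0 -1 -1 -1]
  L: [ 2  2  1  2  0  1  0  1]
  Θ: [-1  0  0  0  1  0  0  0]
Row reduction gives pivot columns cp,ν,D; rank = 3
Π count = n − r = 8 − 3 = 5

5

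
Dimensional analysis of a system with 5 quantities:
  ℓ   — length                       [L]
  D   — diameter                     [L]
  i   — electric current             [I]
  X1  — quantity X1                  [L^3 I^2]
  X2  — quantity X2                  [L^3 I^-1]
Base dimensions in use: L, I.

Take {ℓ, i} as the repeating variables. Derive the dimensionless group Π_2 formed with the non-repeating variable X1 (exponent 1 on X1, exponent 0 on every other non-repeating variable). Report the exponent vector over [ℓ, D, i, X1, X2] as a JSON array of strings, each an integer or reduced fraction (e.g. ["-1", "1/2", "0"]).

Exponent matrix [L,I] × [ℓ,D,i,X1,X2]:
  L: [ 1  1  0  3  3]
  I: [ 0  0  1  2 -1]
RREF → pivots at {ℓ,i} ⇒ r = 2
Repeat: ℓ,i; free: D,X1,X2
RREF:
  r0: [   1    1    0    3    3]
  r1: [   0    0    1    2   -1]
Fix exponent of X1 at 1, D at 0, X2 at 0; solve each RREF row for its pivot's exponent:
  r0: exp(ℓ) + (3)·1 = 0 ⇒ exp(ℓ) = -3
  r1: exp(i) + (2)·1 = 0 ⇒ exp(i) = -2
Π_2 = ℓ^-3 · i^-2 · X1

["-3", "0", "-2", "1", "0"]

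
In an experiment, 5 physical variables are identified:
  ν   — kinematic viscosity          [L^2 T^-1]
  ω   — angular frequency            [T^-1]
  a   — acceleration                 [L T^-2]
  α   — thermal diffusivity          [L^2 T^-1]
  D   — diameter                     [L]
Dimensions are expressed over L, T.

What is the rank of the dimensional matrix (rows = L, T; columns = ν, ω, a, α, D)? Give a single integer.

2

Write exponents as rows L,T / cols ν,ω,a,α,D:
  L: [ 2  0  1  2  1]
  T: [-1 -1 -2 -1  0]
Echelon form has 2 nonzero rows (pivots: ν,ω)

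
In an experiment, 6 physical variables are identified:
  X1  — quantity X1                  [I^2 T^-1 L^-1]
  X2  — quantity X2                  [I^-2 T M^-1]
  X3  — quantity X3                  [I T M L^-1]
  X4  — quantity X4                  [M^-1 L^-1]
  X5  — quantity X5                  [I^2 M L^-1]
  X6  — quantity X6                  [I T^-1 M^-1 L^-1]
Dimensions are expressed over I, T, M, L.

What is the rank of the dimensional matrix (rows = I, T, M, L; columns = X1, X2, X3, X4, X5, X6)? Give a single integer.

Write exponents as rows I,T,M,L / cols X1,X2,X3,X4,X5,X6:
  I: [ 2 -2  1  0  2  1]
  T: [-1  1  1  0  0 -1]
  M: [ 0 -1  1 -1  1 -1]
  L: [-1  0 -1 -1 -1 -1]
Echelon form has 3 nonzero rows (pivots: X1,X2,X3)

3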